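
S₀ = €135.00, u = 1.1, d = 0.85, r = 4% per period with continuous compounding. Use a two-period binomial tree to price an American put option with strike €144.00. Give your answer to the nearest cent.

Risk-neutral probability p = (e^0.04 − 0.85)/(1.1 − 0.85) = 0.1908/0.2500 = 0.7632
Terminal stock prices: S_uu = 163.4, S_ud = 126.2, S_dd = 97.54
Terminal payoffs (K − S): max(-19.35, 0) = 0, max(17.78, 0) = 17.78, max(46.46, 0) = 46.46
Node u (S = 148.5): continuation = e^(−0.04)·[0.7632·0.0000 + 0.2368·17.7750] = 4.0433; exercise value = 0.0000 ≤ continuation, so V_u = 4.0433
Node d (S = 114.8): continuation = e^(−0.04)·[0.7632·17.7750 + 0.2368·46.4625] = 23.6037; exercise value = 29.2500 > continuation, so V_d = 29.2500 (exercise)
Node 0 (S = 135): continuation = e^(−0.04)·[0.7632·4.0433 + 0.2368·29.2500] = 9.6186; exercise value = 9.0000 ≤ continuation, so V_0 = 9.6186

€9.62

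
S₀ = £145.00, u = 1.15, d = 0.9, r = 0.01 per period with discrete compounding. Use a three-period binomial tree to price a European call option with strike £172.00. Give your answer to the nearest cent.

Risk-neutral probability p = (1 + 0.01 − 0.9)/(1.15 − 0.9) = 0.1100/0.2500 = 0.4400
Terminal stock prices: S_uuu = 220.5, S_uud = 172.6, S_udd = 135.1, S_ddd = 105.7
Terminal payoffs (S − K): max(48.53, 0) = 48.53, max(0.5862, 0) = 0.5862, max(-36.93, 0) = 0, max(-66.29, 0) = 0
Node uu (S = 191.8): V_uu = 1/1.01·[0.4400·48.5269 + 0.5600·0.5862] = 21.4655
Node ud (S = 150.1): V_ud = 1/1.01·[0.4400·0.5862 + 0.5600·0.0000] = 0.2554
Node dd (S = 117.5): V_dd = 1/1.01·[0.4400·0.0000 + 0.5600·0.0000] = 0.0000
Node u (S = 166.8): V_u = 1/1.01·[0.4400·21.4655 + 0.5600·0.2554] = 9.4929
Node d (S = 130.5): V_d = 1/1.01·[0.4400·0.2554 + 0.5600·0.0000] = 0.1113
Node 0 (S = 145): V_0 = 1/1.01·[0.4400·9.4929 + 0.5600·0.1113] = 4.1972

£4.20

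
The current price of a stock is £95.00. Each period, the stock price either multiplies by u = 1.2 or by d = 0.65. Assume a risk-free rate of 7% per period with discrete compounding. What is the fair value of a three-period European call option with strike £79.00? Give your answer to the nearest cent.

£34.30

Risk-neutral probability p = (1 + 0.07 − 0.65)/(1.2 − 0.65) = 0.4200/0.5500 = 0.7636
Terminal stock prices: S_uuu = 164.2, S_uud = 88.92, S_udd = 48.17, S_ddd = 26.09
Terminal payoffs (S − K): max(85.16, 0) = 85.16, max(9.92, 0) = 9.92, max(-30.83, 0) = 0, max(-52.91, 0) = 0
Node uu (S = 136.8): V_uu = 1/1.07·[0.7636·85.1600 + 0.2364·9.9200] = 62.9682
Node ud (S = 74.1): V_ud = 1/1.07·[0.7636·9.9200 + 0.2364·0.0000] = 7.0797
Node dd (S = 40.14): V_dd = 1/1.07·[0.7636·0.0000 + 0.2364·0.0000] = 0.0000
Node u (S = 114): V_u = 1/1.07·[0.7636·62.9682 + 0.2364·7.0797] = 46.5030
Node d (S = 61.75): V_d = 1/1.07·[0.7636·7.0797 + 0.2364·0.0000] = 5.0526
Node 0 (S = 95): V_0 = 1/1.07·[0.7636·46.5030 + 0.2364·5.0526] = 34.3043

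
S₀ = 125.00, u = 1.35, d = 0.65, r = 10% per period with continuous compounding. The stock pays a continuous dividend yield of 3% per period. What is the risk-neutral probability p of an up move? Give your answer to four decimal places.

p = 0.6036

Per-period risk-free factor R = e^0.1 = 1.1052; dividend-adjusted growth = e^(0.1−0.03) = 1.0725.
Risk-neutral probability p = (1.0725 − 0.65)/(1.35 − 0.65) = 0.4225/0.7000 = 0.6036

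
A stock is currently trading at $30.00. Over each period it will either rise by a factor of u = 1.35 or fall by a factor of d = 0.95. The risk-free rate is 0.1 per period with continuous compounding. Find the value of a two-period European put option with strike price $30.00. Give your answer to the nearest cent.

$0.90

Risk-neutral probability p = (e^0.1 − 0.95)/(1.35 − 0.95) = 0.1552/0.4000 = 0.3879
Terminal stock prices: S_uu = 54.68, S_ud = 38.48, S_dd = 27.07
Terminal payoffs (K − S): max(-24.68, 0) = 0, max(-8.475, 0) = 0, max(2.925, 0) = 2.925
Node u (S = 40.5): V_u = e^(−0.1)·[0.3879·0.0000 + 0.6121·0.0000] = 0.0000
Node d (S = 28.5): V_d = e^(−0.1)·[0.3879·0.0000 + 0.6121·2.9250] = 1.6199
Node 0 (S = 30): V_0 = e^(−0.1)·[0.3879·0.0000 + 0.6121·1.6199] = 0.8972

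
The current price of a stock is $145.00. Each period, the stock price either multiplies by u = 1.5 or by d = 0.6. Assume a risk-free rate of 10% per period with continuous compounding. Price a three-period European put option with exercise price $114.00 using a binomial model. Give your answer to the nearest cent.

Risk-neutral probability p = (e^0.1 − 0.6)/(1.5 − 0.6) = 0.5052/0.9000 = 0.5613
Terminal stock prices: S_uuu = 489.4, S_uud = 195.8, S_udd = 78.3, S_ddd = 31.32
Terminal payoffs (K − S): max(-375.4, 0) = 0, max(-81.75, 0) = 0, max(35.7, 0) = 35.7, max(82.68, 0) = 82.68
Node uu (S = 326.2): V_uu = e^(−0.1)·[0.5613·0.0000 + 0.4387·0.0000] = 0.0000
Node ud (S = 130.5): V_ud = e^(−0.1)·[0.5613·0.0000 + 0.4387·35.7000] = 14.1712
Node dd (S = 52.2): V_dd = e^(−0.1)·[0.5613·35.7000 + 0.4387·82.6800] = 50.9515
Node u (S = 217.5): V_u = e^(−0.1)·[0.5613·0.0000 + 0.4387·14.1712] = 5.6253
Node d (S = 87): V_d = e^(−0.1)·[0.5613·14.1712 + 0.4387·50.9515] = 27.4226
Node 0 (S = 145): V_0 = e^(−0.1)·[0.5613·5.6253 + 0.4387·27.4226] = 13.7424

$13.74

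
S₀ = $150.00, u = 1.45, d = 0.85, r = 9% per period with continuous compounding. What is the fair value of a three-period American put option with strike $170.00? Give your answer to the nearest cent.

Risk-neutral probability p = (e^0.09 − 0.85)/(1.45 − 0.85) = 0.2442/0.6000 = 0.4070
Terminal stock prices: S_uuu = 457.3, S_uud = 268.1, S_udd = 157.1, S_ddd = 92.12
Terminal payoffs (K − S): max(-287.3, 0) = 0, max(-98.07, 0) = 0, max(12.86, 0) = 12.86, max(77.88, 0) = 77.88
Node uu (S = 315.4): continuation = e^(−0.09)·[0.4070·0.0000 + 0.5930·0.0000] = 0.0000; exercise value = 0.0000 ≤ continuation, so V_uu = 0.0000
Node ud (S = 184.9): continuation = e^(−0.09)·[0.4070·0.0000 + 0.5930·12.8563] = 6.9681; exercise value = 0.0000 ≤ continuation, so V_ud = 6.9681
Node dd (S = 108.4): continuation = e^(−0.09)·[0.4070·12.8563 + 0.5930·77.8813] = 46.9933; exercise value = 61.6250 > continuation, so V_dd = 61.6250 (exercise)
Node u (S = 217.5): continuation = e^(−0.09)·[0.4070·0.0000 + 0.5930·6.9681] = 3.7767; exercise value = 0.0000 ≤ continuation, so V_u = 3.7767
Node d (S = 127.5): continuation = e^(−0.09)·[0.4070·6.9681 + 0.5930·61.6250] = 35.9924; exercise value = 42.5000 > continuation, so V_d = 42.5000 (exercise)
Node 0 (S = 150): continuation = e^(−0.09)·[0.4070·3.7767 + 0.5930·42.5000] = 24.4397; exercise value = 20.0000 ≤ continuation, so V_0 = 24.4397

$24.44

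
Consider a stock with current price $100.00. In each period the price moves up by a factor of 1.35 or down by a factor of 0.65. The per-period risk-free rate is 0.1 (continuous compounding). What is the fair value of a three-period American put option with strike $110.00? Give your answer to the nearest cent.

$18.38

Risk-neutral probability p = (e^0.1 − 0.65)/(1.35 − 0.65) = 0.4552/0.7000 = 0.6502
Terminal stock prices: S_uuu = 246, S_uud = 118.5, S_udd = 57.04, S_ddd = 27.46
Terminal payoffs (K − S): max(-136, 0) = 0, max(-8.463, 0) = 0, max(52.96, 0) = 52.96, max(82.54, 0) = 82.54
Node uu (S = 182.3): continuation = e^(−0.1)·[0.6502·0.0000 + 0.3498·0.0000] = 0.0000; exercise value = 0.0000 ≤ continuation, so V_uu = 0.0000
Node ud (S = 87.75): continuation = e^(−0.1)·[0.6502·0.0000 + 0.3498·52.9625] = 16.7612; exercise value = 22.2500 > continuation, so V_ud = 22.2500 (exercise)
Node dd (S = 42.25): continuation = e^(−0.1)·[0.6502·52.9625 + 0.3498·82.5375] = 57.2821; exercise value = 67.7500 > continuation, so V_dd = 67.7500 (exercise)
Node u (S = 135): continuation = e^(−0.1)·[0.6502·0.0000 + 0.3498·22.2500] = 7.0415; exercise value = 0.0000 ≤ continuation, so V_u = 7.0415
Node d (S = 65): continuation = e^(−0.1)·[0.6502·22.2500 + 0.3498·67.7500] = 34.5321; exercise value = 45.0000 > continuation, so V_d = 45.0000 (exercise)
Node 0 (S = 100): continuation = e^(−0.1)·[0.6502·7.0415 + 0.3498·45.0000] = 18.3842; exercise value = 10.0000 ≤ continuation, so V_0 = 18.3842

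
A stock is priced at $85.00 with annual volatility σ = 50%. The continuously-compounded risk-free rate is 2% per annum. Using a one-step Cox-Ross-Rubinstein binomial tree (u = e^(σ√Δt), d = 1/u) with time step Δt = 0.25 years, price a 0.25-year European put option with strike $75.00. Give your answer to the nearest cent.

$4.84

CRR parameters: u = e^(σ√Δt) = e^(0.5·√0.25) = 1.2840, d = 1/u = 0.7788
Per-period rate: rΔt = 0.02·0.25 = 0.005, so R = e^0.005 = 1.0050
Risk-neutral probability p = (e^0.005 − 0.7788)/(1.2840 − 0.7788) = 0.2262/0.5052 = 0.4477
Terminal stock prices: S_u = 109.1, S_d = 66.2
Terminal payoffs (K − S): max(-34.14, 0) = 0, max(8.802, 0) = 8.802
Node 0 (S = 85): V_0 = e^(−0.005)·[0.4477·0.0000 + 0.5523·8.8019] = 4.8367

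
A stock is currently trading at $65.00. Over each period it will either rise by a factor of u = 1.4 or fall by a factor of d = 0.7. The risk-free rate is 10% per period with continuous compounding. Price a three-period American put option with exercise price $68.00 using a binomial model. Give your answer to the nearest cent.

$10.36

Risk-neutral probability p = (e^0.1 − 0.7)/(1.4 − 0.7) = 0.4052/0.7000 = 0.5788
Terminal stock prices: S_uuu = 178.4, S_uud = 89.18, S_udd = 44.59, S_ddd = 22.29
Terminal payoffs (K − S): max(-110.4, 0) = 0, max(-21.18, 0) = 0, max(23.41, 0) = 23.41, max(45.71, 0) = 45.71
Node uu (S = 127.4): continuation = e^(−0.1)·[0.5788·0.0000 + 0.4212·0.0000] = 0.0000; exercise value = 0.0000 ≤ continuation, so V_uu = 0.0000
Node ud (S = 63.7): continuation = e^(−0.1)·[0.5788·0.0000 + 0.4212·23.4100] = 8.9216; exercise value = 4.3000 ≤ continuation, so V_ud = 8.9216
Node dd (S = 31.85): continuation = e^(−0.1)·[0.5788·23.4100 + 0.4212·45.7050] = 29.6789; exercise value = 36.1500 > continuation, so V_dd = 36.1500 (exercise)
Node u (S = 91): continuation = e^(−0.1)·[0.5788·0.0000 + 0.4212·8.9216] = 3.4001; exercise value = 0.0000 ≤ continuation, so V_u = 3.4001
Node d (S = 45.5): continuation = e^(−0.1)·[0.5788·8.9216 + 0.4212·36.1500] = 18.4494; exercise value = 22.5000 > continuation, so V_d = 22.5000 (exercise)
Node 0 (S = 65): continuation = e^(−0.1)·[0.5788·3.4001 + 0.4212·22.5000] = 10.3556; exercise value = 3.0000 ≤ continuation, so V_0 = 10.3556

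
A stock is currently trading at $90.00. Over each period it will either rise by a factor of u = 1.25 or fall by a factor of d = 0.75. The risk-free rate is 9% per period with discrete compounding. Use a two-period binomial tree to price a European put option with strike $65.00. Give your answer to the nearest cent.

Risk-neutral probability p = (1 + 0.09 − 0.75)/(1.25 − 0.75) = 0.3400/0.5000 = 0.6800
Terminal stock prices: S_uu = 140.6, S_ud = 84.38, S_dd = 50.62
Terminal payoffs (K − S): max(-75.62, 0) = 0, max(-19.38, 0) = 0, max(14.38, 0) = 14.38
Node u (S = 112.5): V_u = 1/1.09·[0.6800·0.0000 + 0.3200·0.0000] = 0.0000
Node d (S = 67.5): V_d = 1/1.09·[0.6800·0.0000 + 0.3200·14.3750] = 4.2202
Node 0 (S = 90): V_0 = 1/1.09·[0.6800·0.0000 + 0.3200·4.2202] = 1.2390

$1.24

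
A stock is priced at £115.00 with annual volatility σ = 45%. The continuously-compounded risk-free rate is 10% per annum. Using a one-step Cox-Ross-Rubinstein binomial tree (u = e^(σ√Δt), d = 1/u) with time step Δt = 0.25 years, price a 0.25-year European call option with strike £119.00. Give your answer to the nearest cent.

£12.19

CRR parameters: u = e^(σ√Δt) = e^(0.45·√0.25) = 1.2523, d = 1/u = 0.7985
Per-period rate: rΔt = 0.1·0.25 = 0.025, so R = e^0.025 = 1.0253
Risk-neutral probability p = (e^0.025 − 0.7985)/(1.2523 − 0.7985) = 0.2268/0.4538 = 0.4998
Terminal stock prices: S_u = 144, S_d = 91.83
Terminal payoffs (S − K): max(25.02, 0) = 25.02, max(-27.17, 0) = 0
Node 0 (S = 115): V_0 = e^(−0.025)·[0.4998·25.0171 + 0.5002·0.0000] = 12.1941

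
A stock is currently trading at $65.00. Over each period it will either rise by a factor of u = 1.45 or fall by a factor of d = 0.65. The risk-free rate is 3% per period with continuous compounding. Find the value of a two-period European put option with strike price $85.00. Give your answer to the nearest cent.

$26.05

Risk-neutral probability p = (e^0.03 − 0.65)/(1.45 − 0.65) = 0.3805/0.8000 = 0.4756
Terminal stock prices: S_uu = 136.7, S_ud = 61.26, S_dd = 27.46
Terminal payoffs (K − S): max(-51.66, 0) = 0, max(23.74, 0) = 23.74, max(57.54, 0) = 57.54
Node u (S = 94.25): V_u = e^(−0.03)·[0.4756·0.0000 + 0.5244·23.7375] = 12.0808
Node d (S = 42.25): V_d = e^(−0.03)·[0.4756·23.7375 + 0.5244·57.5375] = 40.2379
Node 0 (S = 65): V_0 = e^(−0.03)·[0.4756·12.0808 + 0.5244·40.2379] = 26.0538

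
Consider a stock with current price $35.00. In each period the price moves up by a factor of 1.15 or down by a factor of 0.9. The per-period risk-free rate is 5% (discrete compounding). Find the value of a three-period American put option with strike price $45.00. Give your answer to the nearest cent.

Risk-neutral probability p = (1 + 0.05 − 0.9)/(1.15 − 0.9) = 0.1500/0.2500 = 0.6000
Terminal stock prices: S_uuu = 53.23, S_uud = 41.66, S_udd = 32.6, S_ddd = 25.52
Terminal payoffs (K − S): max(-8.231, 0) = 0, max(3.341, 0) = 3.341, max(12.4, 0) = 12.4, max(19.48, 0) = 19.48
Node uu (S = 46.29): continuation = 1/1.05·[0.6000·0.0000 + 0.4000·3.3413] = 1.2729; exercise value = 0.0000 ≤ continuation, so V_uu = 1.2729
Node ud (S = 36.23): continuation = 1/1.05·[0.6000·3.3413 + 0.4000·12.3975] = 6.6321; exercise value = 8.7750 > continuation, so V_ud = 8.7750 (exercise)
Node dd (S = 28.35): continuation = 1/1.05·[0.6000·12.3975 + 0.4000·19.4850] = 14.5071; exercise value = 16.6500 > continuation, so V_dd = 16.6500 (exercise)
Node u (S = 40.25): continuation = 1/1.05·[0.6000·1.2729 + 0.4000·8.7750] = 4.0702; exercise value = 4.7500 > continuation, so V_u = 4.7500 (exercise)
Node d (S = 31.5): continuation = 1/1.05·[0.6000·8.7750 + 0.4000·16.6500] = 11.3571; exercise value = 13.5000 > continuation, so V_d = 13.5000 (exercise)
Node 0 (S = 35): continuation = 1/1.05·[0.6000·4.7500 + 0.4000·13.5000] = 7.8571; exercise value = 10.0000 > continuation, so V_0 = 10.0000 (exercise)

$10.00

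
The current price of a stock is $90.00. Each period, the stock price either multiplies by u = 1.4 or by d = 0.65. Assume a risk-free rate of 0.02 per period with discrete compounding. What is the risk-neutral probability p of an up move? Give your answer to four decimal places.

Risk-neutral probability p = (1 + 0.02 − 0.65)/(1.4 − 0.65) = 0.3700/0.7500 = 0.4933

p = 0.4933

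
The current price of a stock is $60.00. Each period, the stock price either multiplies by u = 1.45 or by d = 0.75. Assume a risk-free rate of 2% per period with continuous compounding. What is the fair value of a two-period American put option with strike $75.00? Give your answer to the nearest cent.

Risk-neutral probability p = (e^0.02 − 0.75)/(1.45 − 0.75) = 0.2702/0.7000 = 0.3860
Terminal stock prices: S_uu = 126.2, S_ud = 65.25, S_dd = 33.75
Terminal payoffs (K − S): max(-51.15, 0) = 0, max(9.75, 0) = 9.75, max(41.25, 0) = 41.25
Node u (S = 87): continuation = e^(−0.02)·[0.3860·0.0000 + 0.6140·9.7500] = 5.8679; exercise value = 0.0000 ≤ continuation, so V_u = 5.8679
Node d (S = 45): continuation = e^(−0.02)·[0.3860·9.7500 + 0.6140·41.2500] = 28.5149; exercise value = 30.0000 > continuation, so V_d = 30.0000 (exercise)
Node 0 (S = 60): continuation = e^(−0.02)·[0.3860·5.8679 + 0.6140·30.0000] = 20.2754; exercise value = 15.0000 ≤ continuation, so V_0 = 20.2754

$20.28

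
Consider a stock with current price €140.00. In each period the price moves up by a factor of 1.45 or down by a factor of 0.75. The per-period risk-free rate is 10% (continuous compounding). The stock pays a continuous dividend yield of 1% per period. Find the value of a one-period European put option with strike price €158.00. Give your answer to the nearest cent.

€24.38

Per-period risk-free factor R = e^0.1 = 1.1052; dividend-adjusted growth = e^(0.1−0.01) = 1.0942.
Risk-neutral probability p = (1.0942 − 0.75)/(1.45 − 0.75) = 0.3442/0.7000 = 0.4917
Terminal stock prices: S_u = 203, S_d = 105
Terminal payoffs (K − S): max(-45, 0) = 0, max(53, 0) = 53
Node 0 (S = 140): V_0 = e^(−0.1)·[0.4917·0.0000 + 0.5083·53.0000] = 24.3773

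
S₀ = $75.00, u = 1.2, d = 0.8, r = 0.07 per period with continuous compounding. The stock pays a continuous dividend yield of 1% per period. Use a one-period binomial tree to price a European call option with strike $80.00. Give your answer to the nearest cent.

$6.10

Per-period risk-free factor R = e^0.07 = 1.0725; dividend-adjusted growth = e^(0.07−0.01) = 1.0618.
Risk-neutral probability p = (1.0618 − 0.8)/(1.2 − 0.8) = 0.2618/0.4000 = 0.6546
Terminal stock prices: S_u = 90, S_d = 60
Terminal payoffs (S − K): max(10, 0) = 10, max(-20, 0) = 0
Node 0 (S = 75): V_0 = e^(−0.07)·[0.6546·10.0000 + 0.3454·0.0000] = 6.1034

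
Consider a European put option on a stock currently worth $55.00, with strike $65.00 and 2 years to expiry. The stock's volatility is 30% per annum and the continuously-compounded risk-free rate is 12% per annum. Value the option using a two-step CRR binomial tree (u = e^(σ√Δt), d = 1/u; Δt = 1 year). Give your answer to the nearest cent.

CRR parameters: u = e^(σ√Δt) = e^(0.3·√1) = 1.3499, d = 1/u = 0.7408
Per-period rate: rΔt = 0.12·1 = 0.12, so R = e^0.12 = 1.1275
Risk-neutral probability p = (e^0.12 − 0.7408)/(1.3499 − 0.7408) = 0.3867/0.6090 = 0.6349
Terminal stock prices: S_uu = 100.2, S_ud = 55, S_dd = 30.18
Terminal payoffs (K − S): max(-35.22, 0) = 0, max(10, 0) = 10, max(34.82, 0) = 34.82
Node u (S = 74.24): V_u = e^(−0.12)·[0.6349·0.0000 + 0.3651·10.0000] = 3.2382
Node d (S = 40.75): V_d = e^(−0.12)·[0.6349·10.0000 + 0.3651·34.8154] = 16.9048
Node 0 (S = 55): V_0 = e^(−0.12)·[0.6349·3.2382 + 0.3651·16.9048] = 7.2975

$7.30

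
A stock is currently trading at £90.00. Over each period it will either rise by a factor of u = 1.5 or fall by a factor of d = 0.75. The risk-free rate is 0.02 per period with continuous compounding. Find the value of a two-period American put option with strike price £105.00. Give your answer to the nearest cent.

Risk-neutral probability p = (e^0.02 − 0.75)/(1.5 − 0.75) = 0.2702/0.7500 = 0.3603
Terminal stock prices: S_uu = 202.5, S_ud = 101.2, S_dd = 50.62
Terminal payoffs (K − S): max(-97.5, 0) = 0, max(3.75, 0) = 3.75, max(54.38, 0) = 54.38
Node u (S = 135): continuation = e^(−0.02)·[0.3603·0.0000 + 0.6397·3.7500] = 2.3515; exercise value = 0.0000 ≤ continuation, so V_u = 2.3515
Node d (S = 67.5): continuation = e^(−0.02)·[0.3603·3.7500 + 0.6397·54.3750] = 35.4209; exercise value = 37.5000 > continuation, so V_d = 37.5000 (exercise)
Node 0 (S = 90): continuation = e^(−0.02)·[0.3603·2.3515 + 0.6397·37.5000] = 24.3453; exercise value = 15.0000 ≤ continuation, so V_0 = 24.3453

£24.35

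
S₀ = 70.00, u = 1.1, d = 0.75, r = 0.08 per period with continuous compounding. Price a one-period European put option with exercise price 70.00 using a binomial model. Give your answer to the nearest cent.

Risk-neutral probability p = (e^0.08 − 0.75)/(1.1 − 0.75) = 0.3333/0.3500 = 0.9522
Terminal stock prices: S_u = 77, S_d = 52.5
Terminal payoffs (K − S): max(-7, 0) = 0, max(17.5, 0) = 17.5
Node 0 (S = 70): V_0 = e^(−0.08)·[0.9522·0.0000 + 0.0478·17.5000] = 0.7714

0.77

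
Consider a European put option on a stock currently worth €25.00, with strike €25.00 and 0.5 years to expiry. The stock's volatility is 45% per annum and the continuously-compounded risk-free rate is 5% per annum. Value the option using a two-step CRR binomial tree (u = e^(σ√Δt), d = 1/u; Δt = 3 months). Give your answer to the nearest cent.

€2.47

CRR parameters: u = e^(σ√Δt) = e^(0.45·√0.25) = 1.2523, d = 1/u = 0.7985
Per-period rate: rΔt = 0.05·0.25 = 0.0125, so R = e^0.0125 = 1.0126
Risk-neutral probability p = (e^0.0125 − 0.7985)/(1.2523 − 0.7985) = 0.2141/0.4538 = 0.4717
Terminal stock prices: S_uu = 39.21, S_ud = 25, S_dd = 15.94
Terminal payoffs (K − S): max(-14.21, 0) = 0, max(0, 0) = 0, max(9.059, 0) = 9.059
Node u (S = 31.31): V_u = e^(−0.0125)·[0.4717·0.0000 + 0.5283·0.0000] = 0.0000
Node d (S = 19.96): V_d = e^(−0.0125)·[0.4717·0.0000 + 0.5283·9.0593] = 4.7265
Node 0 (S = 25): V_0 = e^(−0.0125)·[0.4717·0.0000 + 0.5283·4.7265] = 2.4660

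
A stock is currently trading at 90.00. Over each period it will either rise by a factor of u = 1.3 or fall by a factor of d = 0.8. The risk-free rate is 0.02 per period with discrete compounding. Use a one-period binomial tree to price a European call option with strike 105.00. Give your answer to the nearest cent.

Risk-neutral probability p = (1 + 0.02 − 0.8)/(1.3 − 0.8) = 0.2200/0.5000 = 0.4400
Terminal stock prices: S_u = 117, S_d = 72
Terminal payoffs (S − K): max(12, 0) = 12, max(-33, 0) = 0
Node 0 (S = 90): V_0 = 1/1.02·[0.4400·12.0000 + 0.5600·0.0000] = 5.1765

5.18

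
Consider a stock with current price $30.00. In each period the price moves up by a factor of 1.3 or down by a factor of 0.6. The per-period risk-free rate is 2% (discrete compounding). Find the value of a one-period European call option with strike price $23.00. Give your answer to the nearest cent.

Risk-neutral probability p = (1 + 0.02 − 0.6)/(1.3 − 0.6) = 0.4200/0.7000 = 0.6000
Terminal stock prices: S_u = 39, S_d = 18
Terminal payoffs (S − K): max(16, 0) = 16, max(-5, 0) = 0
Node 0 (S = 30): V_0 = 1/1.02·[0.6000·16.0000 + 0.4000·0.0000] = 9.4118

$9.41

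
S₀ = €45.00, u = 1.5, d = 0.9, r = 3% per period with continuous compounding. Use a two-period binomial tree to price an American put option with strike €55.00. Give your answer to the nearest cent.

€11.01

Risk-neutral probability p = (e^0.03 − 0.9)/(1.5 − 0.9) = 0.1305/0.6000 = 0.2174
Terminal stock prices: S_uu = 101.2, S_ud = 60.75, S_dd = 36.45
Terminal payoffs (K − S): max(-46.25, 0) = 0, max(-5.75, 0) = 0, max(18.55, 0) = 18.55
Node u (S = 67.5): continuation = e^(−0.03)·[0.2174·0.0000 + 0.7826·0.0000] = 0.0000; exercise value = 0.0000 ≤ continuation, so V_u = 0.0000
Node d (S = 40.5): continuation = e^(−0.03)·[0.2174·0.0000 + 0.7826·18.5500] = 14.0877; exercise value = 14.5000 > continuation, so V_d = 14.5000 (exercise)
Node 0 (S = 45): continuation = e^(−0.03)·[0.2174·0.0000 + 0.7826·14.5000] = 11.0120; exercise value = 10.0000 ≤ continuation, so V_0 = 11.0120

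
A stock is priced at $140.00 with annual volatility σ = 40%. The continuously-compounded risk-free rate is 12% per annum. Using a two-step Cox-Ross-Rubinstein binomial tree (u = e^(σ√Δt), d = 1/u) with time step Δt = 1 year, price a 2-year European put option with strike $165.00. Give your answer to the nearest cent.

$25.50

CRR parameters: u = e^(σ√Δt) = e^(0.4·√1) = 1.4918, d = 1/u = 0.6703
Per-period rate: rΔt = 0.12·1 = 0.12, so R = e^0.12 = 1.1275
Risk-neutral probability p = (e^0.12 − 0.6703)/(1.4918 − 0.6703) = 0.4572/0.8215 = 0.5565
Terminal stock prices: S_uu = 311.6, S_ud = 140, S_dd = 62.91
Terminal payoffs (K − S): max(-146.6, 0) = 0, max(25, 0) = 25, max(102.1, 0) = 102.1
Node u (S = 208.9): V_u = e^(−0.12)·[0.5565·0.0000 + 0.4435·25.0000] = 9.8335
Node d (S = 93.84): V_d = e^(−0.12)·[0.5565·25.0000 + 0.4435·102.0939] = 52.4971
Node 0 (S = 140): V_0 = e^(−0.12)·[0.5565·9.8335 + 0.4435·52.4971] = 25.5028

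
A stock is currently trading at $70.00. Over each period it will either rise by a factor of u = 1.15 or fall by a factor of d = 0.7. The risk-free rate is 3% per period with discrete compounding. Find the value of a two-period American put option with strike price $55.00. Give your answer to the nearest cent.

Risk-neutral probability p = (1 + 0.03 − 0.7)/(1.15 − 0.7) = 0.3300/0.4500 = 0.7333
Terminal stock prices: S_uu = 92.57, S_ud = 56.35, S_dd = 34.3
Terminal payoffs (K − S): max(-37.57, 0) = 0, max(-1.35, 0) = 0, max(20.7, 0) = 20.7
Node u (S = 80.5): continuation = 1/1.03·[0.7333·0.0000 + 0.2667·0.0000] = 0.0000; exercise value = 0.0000 ≤ continuation, so V_u = 0.0000
Node d (S = 49): continuation = 1/1.03·[0.7333·0.0000 + 0.2667·20.7000] = 5.3592; exercise value = 6.0000 > continuation, so V_d = 6.0000 (exercise)
Node 0 (S = 70): continuation = 1/1.03·[0.7333·0.0000 + 0.2667·6.0000] = 1.5534; exercise value = 0.0000 ≤ continuation, so V_0 = 1.5534

$1.55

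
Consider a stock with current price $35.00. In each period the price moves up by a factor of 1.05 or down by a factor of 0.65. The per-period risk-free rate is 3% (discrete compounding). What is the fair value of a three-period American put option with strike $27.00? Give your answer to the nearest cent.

Risk-neutral probability p = (1 + 0.03 − 0.65)/(1.05 − 0.65) = 0.3800/0.4000 = 0.9500
Terminal stock prices: S_uuu = 40.52, S_uud = 25.08, S_udd = 15.53, S_ddd = 9.612
Terminal payoffs (K − S): max(-13.52, 0) = 0, max(1.918, 0) = 1.918, max(11.47, 0) = 11.47, max(17.39, 0) = 17.39
Node uu (S = 38.59): continuation = 1/1.03·[0.9500·0.0000 + 0.0500·1.9181] = 0.0931; exercise value = 0.0000 ≤ continuation, so V_uu = 0.0931
Node ud (S = 23.89): continuation = 1/1.03·[0.9500·1.9181 + 0.0500·11.4731] = 2.3261; exercise value = 3.1125 > continuation, so V_ud = 3.1125 (exercise)
Node dd (S = 14.79): continuation = 1/1.03·[0.9500·11.4731 + 0.0500·17.3881] = 11.4261; exercise value = 12.2125 > continuation, so V_dd = 12.2125 (exercise)
Node u (S = 36.75): continuation = 1/1.03·[0.9500·0.0931 + 0.0500·3.1125] = 0.2370; exercise value = 0.0000 ≤ continuation, so V_u = 0.2370
Node d (S = 22.75): continuation = 1/1.03·[0.9500·3.1125 + 0.0500·12.2125] = 3.4636; exercise value = 4.2500 > continuation, so V_d = 4.2500 (exercise)
Node 0 (S = 35): continuation = 1/1.03·[0.9500·0.2370 + 0.0500·4.2500] = 0.4249; exercise value = 0.0000 ≤ continuation, so V_0 = 0.4249

$0.42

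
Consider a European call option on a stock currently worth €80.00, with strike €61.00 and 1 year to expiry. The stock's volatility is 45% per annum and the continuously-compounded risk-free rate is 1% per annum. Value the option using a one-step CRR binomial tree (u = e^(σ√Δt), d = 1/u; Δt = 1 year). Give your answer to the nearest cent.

CRR parameters: u = e^(σ√Δt) = e^(0.45·√1) = 1.5683, d = 1/u = 0.6376
Per-period rate: rΔt = 0.01·1 = 0.01, so R = e^0.01 = 1.0101
Risk-neutral probability p = (e^0.01 − 0.6376)/(1.5683 − 0.6376) = 0.3724/0.9307 = 0.4002
Terminal stock prices: S_u = 125.5, S_d = 51.01
Terminal payoffs (S − K): max(64.46, 0) = 64.46, max(-9.99, 0) = 0
Node 0 (S = 80): V_0 = e^(−0.01)·[0.4002·64.4650 + 0.5998·0.0000] = 25.5396

€25.54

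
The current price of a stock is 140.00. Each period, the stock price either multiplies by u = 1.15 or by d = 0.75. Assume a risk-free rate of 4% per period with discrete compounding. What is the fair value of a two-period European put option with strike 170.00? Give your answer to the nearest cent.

Risk-neutral probability p = (1 + 0.04 − 0.75)/(1.15 − 0.75) = 0.2900/0.4000 = 0.7250
Terminal stock prices: S_uu = 185.1, S_ud = 120.8, S_dd = 78.75
Terminal payoffs (K − S): max(-15.15, 0) = 0, max(49.25, 0) = 49.25, max(91.25, 0) = 91.25
Node u (S = 161): V_u = 1/1.04·[0.7250·0.0000 + 0.2750·49.2500] = 13.0228
Node d (S = 105): V_d = 1/1.04·[0.7250·49.2500 + 0.2750·91.2500] = 58.4615
Node 0 (S = 140): V_0 = 1/1.04·[0.7250·13.0228 + 0.2750·58.4615] = 24.5370

24.54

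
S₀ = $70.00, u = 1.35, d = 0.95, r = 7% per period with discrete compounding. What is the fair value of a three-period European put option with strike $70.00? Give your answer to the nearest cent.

Risk-neutral probability p = (1 + 0.07 − 0.95)/(1.35 − 0.95) = 0.1200/0.4000 = 0.3000
Terminal stock prices: S_uuu = 172.2, S_uud = 121.2, S_udd = 85.29, S_ddd = 60.02
Terminal payoffs (K − S): max(-102.2, 0) = 0, max(-51.2, 0) = 0, max(-15.29, 0) = 0, max(9.984, 0) = 9.984
Node uu (S = 127.6): V_uu = 1/1.07·[0.3000·0.0000 + 0.7000·0.0000] = 0.0000
Node ud (S = 89.77): V_ud = 1/1.07·[0.3000·0.0000 + 0.7000·0.0000] = 0.0000
Node dd (S = 63.17): V_dd = 1/1.07·[0.3000·0.0000 + 0.7000·9.9838] = 6.5314
Node u (S = 94.5): V_u = 1/1.07·[0.3000·0.0000 + 0.7000·0.0000] = 0.0000
Node d (S = 66.5): V_d = 1/1.07·[0.3000·0.0000 + 0.7000·6.5314] = 4.2729
Node 0 (S = 70): V_0 = 1/1.07·[0.3000·0.0000 + 0.7000·4.2729] = 2.7954

$2.80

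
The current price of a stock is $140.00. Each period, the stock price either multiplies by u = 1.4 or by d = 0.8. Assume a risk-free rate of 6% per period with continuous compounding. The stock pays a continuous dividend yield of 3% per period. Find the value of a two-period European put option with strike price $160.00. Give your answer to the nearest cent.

Per-period risk-free factor R = e^0.06 = 1.0618; dividend-adjusted growth = e^(0.06−0.03) = 1.0305.
Risk-neutral probability p = (1.0305 − 0.8)/(1.4 − 0.8) = 0.2305/0.6000 = 0.3841
Terminal stock prices: S_uu = 274.4, S_ud = 156.8, S_dd = 89.6
Terminal payoffs (K − S): max(-114.4, 0) = 0, max(3.2, 0) = 3.2, max(70.4, 0) = 70.4
Node u (S = 196): V_u = e^(−0.06)·[0.3841·0.0000 + 0.6159·3.2000] = 1.8561
Node d (S = 112): V_d = e^(−0.06)·[0.3841·3.2000 + 0.6159·70.4000] = 41.9924
Node 0 (S = 140): V_0 = e^(−0.06)·[0.3841·1.8561 + 0.6159·41.9924] = 25.0287

$25.03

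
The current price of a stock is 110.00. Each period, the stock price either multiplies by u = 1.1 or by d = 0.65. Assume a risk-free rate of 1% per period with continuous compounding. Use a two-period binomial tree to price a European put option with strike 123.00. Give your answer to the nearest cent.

16.90

Risk-neutral probability p = (e^0.01 − 0.65)/(1.1 − 0.65) = 0.3601/0.4500 = 0.8001
Terminal stock prices: S_uu = 133.1, S_ud = 78.65, S_dd = 46.48
Terminal payoffs (K − S): max(-10.1, 0) = 0, max(44.35, 0) = 44.35, max(76.53, 0) = 76.53
Node u (S = 121): V_u = e^(−0.01)·[0.8001·0.0000 + 0.1999·44.3500] = 8.7768
Node d (S = 71.5): V_d = e^(−0.01)·[0.8001·44.3500 + 0.1999·76.5250] = 50.2761
Node 0 (S = 110): V_0 = e^(−0.01)·[0.8001·8.7768 + 0.1999·50.2761] = 16.9022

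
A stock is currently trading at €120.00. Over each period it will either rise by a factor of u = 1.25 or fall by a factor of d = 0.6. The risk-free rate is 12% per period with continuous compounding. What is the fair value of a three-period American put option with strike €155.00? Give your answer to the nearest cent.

Risk-neutral probability p = (e^0.12 − 0.6)/(1.25 − 0.6) = 0.5275/0.6500 = 0.8115
Terminal stock prices: S_uuu = 234.4, S_uud = 112.5, S_udd = 54, S_ddd = 25.92
Terminal payoffs (K − S): max(-79.38, 0) = 0, max(42.5, 0) = 42.5, max(101, 0) = 101, max(129.1, 0) = 129.1
Node uu (S = 187.5): continuation = e^(−0.12)·[0.8115·0.0000 + 0.1885·42.5000] = 7.1041; exercise value = 0.0000 ≤ continuation, so V_uu = 7.1041
Node ud (S = 90): continuation = e^(−0.12)·[0.8115·42.5000 + 0.1885·101.0000] = 47.4727; exercise value = 65.0000 > continuation, so V_ud = 65.0000 (exercise)
Node dd (S = 43.2): continuation = e^(−0.12)·[0.8115·101.0000 + 0.1885·129.0800] = 94.2727; exercise value = 111.8000 > continuation, so V_dd = 111.8000 (exercise)
Node u (S = 150): continuation = e^(−0.12)·[0.8115·7.1041 + 0.1885·65.0000] = 15.9783; exercise value = 5.0000 ≤ continuation, so V_u = 15.9783
Node d (S = 72): continuation = e^(−0.12)·[0.8115·65.0000 + 0.1885·111.8000] = 65.4727; exercise value = 83.0000 > continuation, so V_d = 83.0000 (exercise)
Node 0 (S = 120): continuation = e^(−0.12)·[0.8115·15.9783 + 0.1885·83.0000] = 25.3745; exercise value = 35.0000 > continuation, so V_0 = 35.0000 (exercise)

€35.00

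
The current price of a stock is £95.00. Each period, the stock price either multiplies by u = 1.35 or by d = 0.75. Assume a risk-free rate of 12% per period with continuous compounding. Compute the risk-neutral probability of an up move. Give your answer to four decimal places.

Risk-neutral probability p = (e^0.12 − 0.75)/(1.35 − 0.75) = 0.3775/0.6000 = 0.6292

p = 0.6292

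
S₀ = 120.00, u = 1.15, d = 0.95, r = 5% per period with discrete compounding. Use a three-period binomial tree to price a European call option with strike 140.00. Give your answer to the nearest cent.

8.08

Risk-neutral probability p = (1 + 0.05 − 0.95)/(1.15 − 0.95) = 0.1000/0.2000 = 0.5000
Terminal stock prices: S_uuu = 182.5, S_uud = 150.8, S_udd = 124.5, S_ddd = 102.9
Terminal payoffs (S − K): max(42.5, 0) = 42.5, max(10.76, 0) = 10.76, max(-15.45, 0) = 0, max(-37.12, 0) = 0
Node uu (S = 158.7): V_uu = 1/1.05·[0.5000·42.5050 + 0.5000·10.7650] = 25.3667
Node ud (S = 131.1): V_ud = 1/1.05·[0.5000·10.7650 + 0.5000·0.0000] = 5.1262
Node dd (S = 108.3): V_dd = 1/1.05·[0.5000·0.0000 + 0.5000·0.0000] = 0.0000
Node u (S = 138): V_u = 1/1.05·[0.5000·25.3667 + 0.5000·5.1262] = 14.5204
Node d (S = 114): V_d = 1/1.05·[0.5000·5.1262 + 0.5000·0.0000] = 2.4410
Node 0 (S = 120): V_0 = 1/1.05·[0.5000·14.5204 + 0.5000·2.4410] = 8.0769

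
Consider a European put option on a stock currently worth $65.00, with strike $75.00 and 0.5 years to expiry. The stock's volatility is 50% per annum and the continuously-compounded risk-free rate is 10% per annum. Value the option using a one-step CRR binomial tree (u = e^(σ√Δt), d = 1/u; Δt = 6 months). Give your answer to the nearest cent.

$14.42

CRR parameters: u = e^(σ√Δt) = e^(0.5·√0.5) = 1.4241, d = 1/u = 0.7022
Per-period rate: rΔt = 0.1·0.5 = 0.05, so R = e^0.05 = 1.0513
Risk-neutral probability p = (e^0.05 − 0.7022)/(1.4241 − 0.7022) = 0.3491/0.7219 = 0.4835
Terminal stock prices: S_u = 92.57, S_d = 45.64
Terminal payoffs (K − S): max(-17.57, 0) = 0, max(29.36, 0) = 29.36
Node 0 (S = 65): V_0 = e^(−0.05)·[0.4835·0.0000 + 0.5165·29.3577] = 14.4226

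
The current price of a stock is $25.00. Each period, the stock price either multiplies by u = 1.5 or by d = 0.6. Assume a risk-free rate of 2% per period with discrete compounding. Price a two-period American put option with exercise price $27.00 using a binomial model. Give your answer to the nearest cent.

$7.35

Risk-neutral probability p = (1 + 0.02 − 0.6)/(1.5 − 0.6) = 0.4200/0.9000 = 0.4667
Terminal stock prices: S_uu = 56.25, S_ud = 22.5, S_dd = 9
Terminal payoffs (K − S): max(-29.25, 0) = 0, max(4.5, 0) = 4.5, max(18, 0) = 18
Node u (S = 37.5): continuation = 1/1.02·[0.4667·0.0000 + 0.5333·4.5000] = 2.3529; exercise value = 0.0000 ≤ continuation, so V_u = 2.3529
Node d (S = 15): continuation = 1/1.02·[0.4667·4.5000 + 0.5333·18.0000] = 11.4706; exercise value = 12.0000 > continuation, so V_d = 12.0000 (exercise)
Node 0 (S = 25): continuation = 1/1.02·[0.4667·2.3529 + 0.5333·12.0000] = 7.3510; exercise value = 2.0000 ≤ continuation, so V_0 = 7.3510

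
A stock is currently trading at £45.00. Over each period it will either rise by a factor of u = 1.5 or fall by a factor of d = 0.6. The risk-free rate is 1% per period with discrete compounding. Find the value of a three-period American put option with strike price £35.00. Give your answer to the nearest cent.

£8.27

Risk-neutral probability p = (1 + 0.01 − 0.6)/(1.5 − 0.6) = 0.4100/0.9000 = 0.4556
Terminal stock prices: S_uuu = 151.9, S_uud = 60.75, S_udd = 24.3, S_ddd = 9.72
Terminal payoffs (K − S): max(-116.9, 0) = 0, max(-25.75, 0) = 0, max(10.7, 0) = 10.7, max(25.28, 0) = 25.28
Node uu (S = 101.2): continuation = 1/1.01·[0.4556·0.0000 + 0.5444·0.0000] = 0.0000; exercise value = 0.0000 ≤ continuation, so V_uu = 0.0000
Node ud (S = 40.5): continuation = 1/1.01·[0.4556·0.0000 + 0.5444·10.7000] = 5.7679; exercise value = 0.0000 ≤ continuation, so V_ud = 5.7679
Node dd (S = 16.2): continuation = 1/1.01·[0.4556·10.7000 + 0.5444·25.2800] = 18.4535; exercise value = 18.8000 > continuation, so V_dd = 18.8000 (exercise)
Node u (S = 67.5): continuation = 1/1.01·[0.4556·0.0000 + 0.5444·5.7679] = 3.1092; exercise value = 0.0000 ≤ continuation, so V_u = 3.1092
Node d (S = 27): continuation = 1/1.01·[0.4556·5.7679 + 0.5444·18.8000] = 12.7358; exercise value = 8.0000 ≤ continuation, so V_d = 12.7358
Node 0 (S = 45): continuation = 1/1.01·[0.4556·3.1092 + 0.5444·12.7358] = 8.2677; exercise value = 0.0000 ≤ continuation, so V_0 = 8.2677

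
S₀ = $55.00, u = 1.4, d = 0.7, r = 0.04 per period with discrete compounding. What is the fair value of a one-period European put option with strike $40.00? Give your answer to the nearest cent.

Risk-neutral probability p = (1 + 0.04 − 0.7)/(1.4 − 0.7) = 0.3400/0.7000 = 0.4857
Terminal stock prices: S_u = 77, S_d = 38.5
Terminal payoffs (K − S): max(-37, 0) = 0, max(1.5, 0) = 1.5
Node 0 (S = 55): V_0 = 1/1.04·[0.4857·0.0000 + 0.5143·1.5000] = 0.7418

$0.74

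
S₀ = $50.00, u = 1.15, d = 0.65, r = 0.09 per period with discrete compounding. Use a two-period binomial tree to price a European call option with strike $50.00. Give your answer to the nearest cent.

Risk-neutral probability p = (1 + 0.09 − 0.65)/(1.15 − 0.65) = 0.4400/0.5000 = 0.8800
Terminal stock prices: S_uu = 66.12, S_ud = 37.38, S_dd = 21.13
Terminal payoffs (S − K): max(16.12, 0) = 16.12, max(-12.62, 0) = 0, max(-28.87, 0) = 0
Node u (S = 57.5): V_u = 1/1.09·[0.8800·16.1250 + 0.1200·0.0000] = 13.0183
Node d (S = 32.5): V_d = 1/1.09·[0.8800·0.0000 + 0.1200·0.0000] = 0.0000
Node 0 (S = 50): V_0 = 1/1.09·[0.8800·13.0183 + 0.1200·0.0000] = 10.5102

$10.51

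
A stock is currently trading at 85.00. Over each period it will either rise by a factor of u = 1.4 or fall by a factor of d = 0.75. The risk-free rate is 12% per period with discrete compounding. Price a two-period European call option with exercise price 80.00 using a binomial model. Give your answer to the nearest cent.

25.99

Risk-neutral probability p = (1 + 0.12 − 0.75)/(1.4 − 0.75) = 0.3700/0.6500 = 0.5692
Terminal stock prices: S_uu = 166.6, S_ud = 89.25, S_dd = 47.81
Terminal payoffs (S − K): max(86.6, 0) = 86.6, max(9.25, 0) = 9.25, max(-32.19, 0) = 0
Node u (S = 119): V_u = 1/1.12·[0.5692·86.6000 + 0.4308·9.2500] = 47.5714
Node d (S = 63.75): V_d = 1/1.12·[0.5692·9.2500 + 0.4308·0.0000] = 4.7012
Node 0 (S = 85): V_0 = 1/1.12·[0.5692·47.5714 + 0.4308·4.7012] = 25.9860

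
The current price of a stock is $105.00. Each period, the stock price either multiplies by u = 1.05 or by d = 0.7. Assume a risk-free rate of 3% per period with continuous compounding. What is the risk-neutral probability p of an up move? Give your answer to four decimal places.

Risk-neutral probability p = (e^0.03 − 0.7)/(1.05 − 0.7) = 0.3305/0.3500 = 0.9442

p = 0.9442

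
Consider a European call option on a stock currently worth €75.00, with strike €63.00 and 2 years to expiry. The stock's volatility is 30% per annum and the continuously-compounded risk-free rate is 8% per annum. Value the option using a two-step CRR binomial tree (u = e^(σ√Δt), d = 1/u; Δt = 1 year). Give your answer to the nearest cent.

CRR parameters: u = e^(σ√Δt) = e^(0.3·√1) = 1.3499, d = 1/u = 0.7408
Per-period rate: rΔt = 0.08·1 = 0.08, so R = e^0.08 = 1.0833
Risk-neutral probability p = (e^0.08 − 0.7408)/(1.3499 − 0.7408) = 0.3425/0.6090 = 0.5623
Terminal stock prices: S_uu = 136.7, S_ud = 75, S_dd = 41.16
Terminal payoffs (S − K): max(73.66, 0) = 73.66, max(12, 0) = 12, max(-21.84, 0) = 0
Node u (S = 101.2): V_u = e^(−0.08)·[0.5623·73.6589 + 0.4377·12.0000] = 43.0831
Node d (S = 55.56): V_d = e^(−0.08)·[0.5623·12.0000 + 0.4377·0.0000] = 6.2289
Node 0 (S = 75): V_0 = e^(−0.08)·[0.5623·43.0831 + 0.4377·6.2289] = 24.8801

€24.88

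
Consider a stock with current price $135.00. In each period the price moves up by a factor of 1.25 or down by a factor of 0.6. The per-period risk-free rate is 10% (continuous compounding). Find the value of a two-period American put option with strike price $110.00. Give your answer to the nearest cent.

Risk-neutral probability p = (e^0.1 − 0.6)/(1.25 − 0.6) = 0.5052/0.6500 = 0.7772
Terminal stock prices: S_uu = 210.9, S_ud = 101.2, S_dd = 48.6
Terminal payoffs (K − S): max(-100.9, 0) = 0, max(8.75, 0) = 8.75, max(61.4, 0) = 61.4
Node u (S = 168.8): continuation = e^(−0.1)·[0.7772·0.0000 + 0.2228·8.7500] = 1.7641; exercise value = 0.0000 ≤ continuation, so V_u = 1.7641
Node d (S = 81): continuation = e^(−0.1)·[0.7772·8.7500 + 0.2228·61.4000] = 18.5321; exercise value = 29.0000 > continuation, so V_d = 29.0000 (exercise)
Node 0 (S = 135): continuation = e^(−0.1)·[0.7772·1.7641 + 0.2228·29.0000] = 7.0873; exercise value = 0.0000 ≤ continuation, so V_0 = 7.0873

$7.09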